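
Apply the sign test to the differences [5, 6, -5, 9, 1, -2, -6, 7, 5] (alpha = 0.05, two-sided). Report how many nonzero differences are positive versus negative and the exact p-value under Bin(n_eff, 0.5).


Step 1: Discard zero differences. Original n = 9; n_eff = number of nonzero differences = 9.
Nonzero differences (with sign): +5, +6, -5, +9, +1, -2, -6, +7, +5
Step 2: Count signs: positive = 6, negative = 3.
Step 3: Under H0: P(positive) = 0.5, so the number of positives S ~ Bin(9, 0.5).
Step 4: Two-sided exact p-value = sum of Bin(9,0.5) probabilities at or below the observed probability = 0.507812.
Step 5: alpha = 0.05. fail to reject H0.

n_eff = 9, pos = 6, neg = 3, p = 0.507812, fail to reject H0.


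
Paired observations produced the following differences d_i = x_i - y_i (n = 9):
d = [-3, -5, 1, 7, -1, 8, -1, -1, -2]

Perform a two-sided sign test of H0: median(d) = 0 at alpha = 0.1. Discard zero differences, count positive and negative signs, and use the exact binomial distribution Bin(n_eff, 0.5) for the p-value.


Step 1: Discard zero differences. Original n = 9; n_eff = number of nonzero differences = 9.
Nonzero differences (with sign): -3, -5, +1, +7, -1, +8, -1, -1, -2
Step 2: Count signs: positive = 3, negative = 6.
Step 3: Under H0: P(positive) = 0.5, so the number of positives S ~ Bin(9, 0.5).
Step 4: Two-sided exact p-value = sum of Bin(9,0.5) probabilities at or below the observed probability = 0.507812.
Step 5: alpha = 0.1. fail to reject H0.

n_eff = 9, pos = 3, neg = 6, p = 0.507812, fail to reject H0.


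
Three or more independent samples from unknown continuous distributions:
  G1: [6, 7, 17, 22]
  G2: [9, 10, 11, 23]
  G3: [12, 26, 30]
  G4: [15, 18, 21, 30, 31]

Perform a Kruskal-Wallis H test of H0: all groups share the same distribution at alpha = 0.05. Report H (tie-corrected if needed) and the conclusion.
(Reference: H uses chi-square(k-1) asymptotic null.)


Step 1: Combine all N = 16 observations and assign midranks.
sorted (value, group, rank): (6,G1,1), (7,G1,2), (9,G2,3), (10,G2,4), (11,G2,5), (12,G3,6), (15,G4,7), (17,G1,8), (18,G4,9), (21,G4,10), (22,G1,11), (23,G2,12), (26,G3,13), (30,G3,14.5), (30,G4,14.5), (31,G4,16)
Step 2: Sum ranks within each group.
R_1 = 22 (n_1 = 4)
R_2 = 24 (n_2 = 4)
R_3 = 33.5 (n_3 = 3)
R_4 = 56.5 (n_4 = 5)
Step 3: H = 12/(N(N+1)) * sum(R_i^2/n_i) - 3(N+1)
     = 12/(16*17) * (22^2/4 + 24^2/4 + 33.5^2/3 + 56.5^2/5) - 3*17
     = 0.044118 * 1277.53 - 51
     = 5.361765.
Step 4: Ties present; correction factor C = 1 - 6/(16^3 - 16) = 0.998529. Corrected H = 5.361765 / 0.998529 = 5.369661.
Step 5: Under H0, H ~ chi^2(3); p-value = 0.146646.
Step 6: alpha = 0.05. fail to reject H0.

H = 5.3697, df = 3, p = 0.146646, fail to reject H0.


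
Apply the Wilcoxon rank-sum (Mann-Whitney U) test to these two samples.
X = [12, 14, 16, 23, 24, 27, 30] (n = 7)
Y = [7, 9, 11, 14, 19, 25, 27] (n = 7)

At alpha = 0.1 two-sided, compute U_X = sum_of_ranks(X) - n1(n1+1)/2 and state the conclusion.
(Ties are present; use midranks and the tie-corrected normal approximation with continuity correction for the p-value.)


Step 1: Combine and sort all 14 observations; assign midranks.
sorted (value, group): (7,Y), (9,Y), (11,Y), (12,X), (14,X), (14,Y), (16,X), (19,Y), (23,X), (24,X), (25,Y), (27,X), (27,Y), (30,X)
ranks: 7->1, 9->2, 11->3, 12->4, 14->5.5, 14->5.5, 16->7, 19->8, 23->9, 24->10, 25->11, 27->12.5, 27->12.5, 30->14
Step 2: Rank sum for X: R1 = 4 + 5.5 + 7 + 9 + 10 + 12.5 + 14 = 62.
Step 3: U_X = R1 - n1(n1+1)/2 = 62 - 7*8/2 = 62 - 28 = 34.
       U_Y = n1*n2 - U_X = 49 - 34 = 15.
Step 4: Ties are present, so use the tie-corrected normal approximation (with continuity correction) for the p-value.
Step 5: p-value = 0.249110; compare to alpha = 0.1. fail to reject H0.

U_X = 34, p = 0.249110, fail to reject H0 at alpha = 0.1.


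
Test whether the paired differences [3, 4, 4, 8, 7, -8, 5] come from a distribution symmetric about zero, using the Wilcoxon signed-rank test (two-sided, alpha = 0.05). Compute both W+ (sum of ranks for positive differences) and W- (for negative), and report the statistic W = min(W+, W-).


Step 1: Drop any zero differences (none here) and take |d_i|.
|d| = [3, 4, 4, 8, 7, 8, 5]
Step 2: Midrank |d_i| (ties get averaged ranks).
ranks: |3|->1, |4|->2.5, |4|->2.5, |8|->6.5, |7|->5, |8|->6.5, |5|->4
Step 3: Attach original signs; sum ranks with positive sign and with negative sign.
W+ = 1 + 2.5 + 2.5 + 6.5 + 5 + 4 = 21.5
W- = 6.5 = 6.5
(Check: W+ + W- = 28 should equal n(n+1)/2 = 28.)
Step 4: Test statistic W = min(W+, W-) = 6.5.
Step 5: Ties in |d|, so use the tie-corrected normal approximation.
        E[W] = n(n+1)/4 = 7*8/4 = 14.
        Tie groups: |d|=4 (t=2), |d|=8 (t=2); sum(t^3 - t) = 12.
        Var[W] = n(n+1)(2n+1)/24 - sum(t^3-t)/48 = 840/24 - 12/48 = 34.75.
        z = (W - E[W]) / sqrt(Var[W]) = (6.5 - 14) / 5.8949 = -1.2723.
        Two-sided p = 2*Phi(z) = 0.203272.
Step 6: alpha = 0.05. fail to reject H0.

W+ = 21.5, W- = 6.5, W = min = 6.5, p = 0.203272, fail to reject H0.


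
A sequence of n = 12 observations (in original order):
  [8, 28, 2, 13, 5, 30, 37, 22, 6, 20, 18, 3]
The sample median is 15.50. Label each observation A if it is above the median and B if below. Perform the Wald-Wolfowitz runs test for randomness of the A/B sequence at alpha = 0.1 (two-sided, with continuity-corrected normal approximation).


Step 1: Compute median = 15.50; label A = above, B = below.
Labels in order: BABBBAAABAAB  (n_A = 6, n_B = 6)
Step 2: Count runs R = 7.
Step 3: Under H0 (random ordering), E[R] = 2*n_A*n_B/(n_A+n_B) + 1 = 2*6*6/12 + 1 = 7.0000.
        Var[R] = 2*n_A*n_B*(2*n_A*n_B - n_A - n_B) / ((n_A+n_B)^2 * (n_A+n_B-1)) = 4320/1584 = 2.7273.
        SD[R] = 1.6514.
Step 4: R = E[R], so z = 0 with no continuity correction.
Step 5: Two-sided p-value via normal approximation = 2*(1 - Phi(|z|)) = 1.000000.
Step 6: alpha = 0.1. fail to reject H0.

R = 7, z = 0.0000, p = 1.000000, fail to reject H0.


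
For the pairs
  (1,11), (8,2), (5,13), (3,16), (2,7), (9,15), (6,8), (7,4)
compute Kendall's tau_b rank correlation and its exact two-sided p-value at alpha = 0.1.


Step 1: Enumerate the 28 unordered pairs (i,j) with i<j and classify each by sign(x_j-x_i) * sign(y_j-y_i).
  (1,2):dx=+7,dy=-9->D; (1,3):dx=+4,dy=+2->C; (1,4):dx=+2,dy=+5->C; (1,5):dx=+1,dy=-4->D
  (1,6):dx=+8,dy=+4->C; (1,7):dx=+5,dy=-3->D; (1,8):dx=+6,dy=-7->D; (2,3):dx=-3,dy=+11->D
  (2,4):dx=-5,dy=+14->D; (2,5):dx=-6,dy=+5->D; (2,6):dx=+1,dy=+13->C; (2,7):dx=-2,dy=+6->D
  (2,8):dx=-1,dy=+2->D; (3,4):dx=-2,dy=+3->D; (3,5):dx=-3,dy=-6->C; (3,6):dx=+4,dy=+2->C
  (3,7):dx=+1,dy=-5->D; (3,8):dx=+2,dy=-9->D; (4,5):dx=-1,dy=-9->C; (4,6):dx=+6,dy=-1->D
  (4,7):dx=+3,dy=-8->D; (4,8):dx=+4,dy=-12->D; (5,6):dx=+7,dy=+8->C; (5,7):dx=+4,dy=+1->C
  (5,8):dx=+5,dy=-3->D; (6,7):dx=-3,dy=-7->C; (6,8):dx=-2,dy=-11->C; (7,8):dx=+1,dy=-4->D
Step 2: C = 11, D = 17, total pairs = 28.
Step 3: tau = (C - D)/(n(n-1)/2) = (11 - 17)/28 = -0.214286.
Step 4: Exact two-sided p-value (enumerate n! = 40320 permutations of y under H0): p = 0.548413.
Step 5: alpha = 0.1. fail to reject H0.

tau_b = -0.2143 (C=11, D=17), p = 0.548413, fail to reject H0.


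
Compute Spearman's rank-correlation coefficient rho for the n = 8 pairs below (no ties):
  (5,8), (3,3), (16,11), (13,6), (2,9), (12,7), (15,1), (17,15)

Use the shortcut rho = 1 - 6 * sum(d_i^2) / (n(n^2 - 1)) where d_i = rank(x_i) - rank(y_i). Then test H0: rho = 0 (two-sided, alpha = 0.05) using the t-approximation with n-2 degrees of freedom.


Step 1: Rank x and y separately (midranks; no ties here).
rank(x): 5->3, 3->2, 16->7, 13->5, 2->1, 12->4, 15->6, 17->8
rank(y): 8->5, 3->2, 11->7, 6->3, 9->6, 7->4, 1->1, 15->8
Step 2: d_i = R_x(i) - R_y(i); compute d_i^2.
  (3-5)^2=4, (2-2)^2=0, (7-7)^2=0, (5-3)^2=4, (1-6)^2=25, (4-4)^2=0, (6-1)^2=25, (8-8)^2=0
sum(d^2) = 58.
Step 3: rho = 1 - 6*58 / (8*(8^2 - 1)) = 1 - 348/504 = 0.309524.
Step 4: Under H0, t = rho * sqrt((n-2)/(1-rho^2)) = 0.7973 ~ t(6).
Step 5: Two-sided p-value from the t-distribution with 6 df = 0.455645.
Step 6: alpha = 0.05. fail to reject H0.

rho = 0.3095, p = 0.455645, fail to reject H0 at alpha = 0.05.


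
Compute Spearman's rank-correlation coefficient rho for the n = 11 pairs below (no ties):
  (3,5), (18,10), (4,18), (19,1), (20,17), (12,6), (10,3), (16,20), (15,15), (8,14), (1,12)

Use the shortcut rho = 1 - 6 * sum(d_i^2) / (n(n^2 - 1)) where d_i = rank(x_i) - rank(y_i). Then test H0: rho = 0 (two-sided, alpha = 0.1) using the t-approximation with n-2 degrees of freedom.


Step 1: Rank x and y separately (midranks; no ties here).
rank(x): 3->2, 18->9, 4->3, 19->10, 20->11, 12->6, 10->5, 16->8, 15->7, 8->4, 1->1
rank(y): 5->3, 10->5, 18->10, 1->1, 17->9, 6->4, 3->2, 20->11, 15->8, 14->7, 12->6
Step 2: d_i = R_x(i) - R_y(i); compute d_i^2.
  (2-3)^2=1, (9-5)^2=16, (3-10)^2=49, (10-1)^2=81, (11-9)^2=4, (6-4)^2=4, (5-2)^2=9, (8-11)^2=9, (7-8)^2=1, (4-7)^2=9, (1-6)^2=25
sum(d^2) = 208.
Step 3: rho = 1 - 6*208 / (11*(11^2 - 1)) = 1 - 1248/1320 = 0.054545.
Step 4: Under H0, t = rho * sqrt((n-2)/(1-rho^2)) = 0.1639 ~ t(9).
Step 5: Two-sided p-value from the t-distribution with 9 df = 0.873447.
Step 6: alpha = 0.1. fail to reject H0.

rho = 0.0545, p = 0.873447, fail to reject H0 at alpha = 0.1.


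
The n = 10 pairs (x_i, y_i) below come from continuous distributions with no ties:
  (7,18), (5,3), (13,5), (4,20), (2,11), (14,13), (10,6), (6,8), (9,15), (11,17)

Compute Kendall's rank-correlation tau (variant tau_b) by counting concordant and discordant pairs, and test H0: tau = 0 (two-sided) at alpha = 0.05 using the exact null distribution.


Step 1: Enumerate the 45 unordered pairs (i,j) with i<j and classify each by sign(x_j-x_i) * sign(y_j-y_i).
  (1,2):dx=-2,dy=-15->C; (1,3):dx=+6,dy=-13->D; (1,4):dx=-3,dy=+2->D; (1,5):dx=-5,dy=-7->C
  (1,6):dx=+7,dy=-5->D; (1,7):dx=+3,dy=-12->D; (1,8):dx=-1,dy=-10->C; (1,9):dx=+2,dy=-3->D
  (1,10):dx=+4,dy=-1->D; (2,3):dx=+8,dy=+2->C; (2,4):dx=-1,dy=+17->D; (2,5):dx=-3,dy=+8->D
  (2,6):dx=+9,dy=+10->C; (2,7):dx=+5,dy=+3->C; (2,8):dx=+1,dy=+5->C; (2,9):dx=+4,dy=+12->C
  (2,10):dx=+6,dy=+14->C; (3,4):dx=-9,dy=+15->D; (3,5):dx=-11,dy=+6->D; (3,6):dx=+1,dy=+8->C
  (3,7):dx=-3,dy=+1->D; (3,8):dx=-7,dy=+3->D; (3,9):dx=-4,dy=+10->D; (3,10):dx=-2,dy=+12->D
  (4,5):dx=-2,dy=-9->C; (4,6):dx=+10,dy=-7->D; (4,7):dx=+6,dy=-14->D; (4,8):dx=+2,dy=-12->D
  (4,9):dx=+5,dy=-5->D; (4,10):dx=+7,dy=-3->D; (5,6):dx=+12,dy=+2->C; (5,7):dx=+8,dy=-5->D
  (5,8):dx=+4,dy=-3->D; (5,9):dx=+7,dy=+4->C; (5,10):dx=+9,dy=+6->C; (6,7):dx=-4,dy=-7->C
  (6,8):dx=-8,dy=-5->C; (6,9):dx=-5,dy=+2->D; (6,10):dx=-3,dy=+4->D; (7,8):dx=-4,dy=+2->D
  (7,9):dx=-1,dy=+9->D; (7,10):dx=+1,dy=+11->C; (8,9):dx=+3,dy=+7->C; (8,10):dx=+5,dy=+9->C
  (9,10):dx=+2,dy=+2->C
Step 2: C = 20, D = 25, total pairs = 45.
Step 3: tau = (C - D)/(n(n-1)/2) = (20 - 25)/45 = -0.111111.
Step 4: Exact two-sided p-value (enumerate n! = 3628800 permutations of y under H0): p = 0.727490.
Step 5: alpha = 0.05. fail to reject H0.

tau_b = -0.1111 (C=20, D=25), p = 0.727490, fail to reject H0.


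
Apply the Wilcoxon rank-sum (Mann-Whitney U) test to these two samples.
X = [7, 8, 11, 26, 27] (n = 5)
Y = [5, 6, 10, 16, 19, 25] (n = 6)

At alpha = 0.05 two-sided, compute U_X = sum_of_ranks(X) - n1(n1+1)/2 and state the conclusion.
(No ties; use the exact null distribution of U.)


Step 1: Combine and sort all 11 observations; assign midranks.
sorted (value, group): (5,Y), (6,Y), (7,X), (8,X), (10,Y), (11,X), (16,Y), (19,Y), (25,Y), (26,X), (27,X)
ranks: 5->1, 6->2, 7->3, 8->4, 10->5, 11->6, 16->7, 19->8, 25->9, 26->10, 27->11
Step 2: Rank sum for X: R1 = 3 + 4 + 6 + 10 + 11 = 34.
Step 3: U_X = R1 - n1(n1+1)/2 = 34 - 5*6/2 = 34 - 15 = 19.
       U_Y = n1*n2 - U_X = 30 - 19 = 11.
Step 4: No ties, so the exact null distribution of U (based on enumerating the C(11,5) = 462 equally likely rank assignments) gives the two-sided p-value.
Step 5: p-value = 0.536797; compare to alpha = 0.05. fail to reject H0.

U_X = 19, p = 0.536797, fail to reject H0 at alpha = 0.05.


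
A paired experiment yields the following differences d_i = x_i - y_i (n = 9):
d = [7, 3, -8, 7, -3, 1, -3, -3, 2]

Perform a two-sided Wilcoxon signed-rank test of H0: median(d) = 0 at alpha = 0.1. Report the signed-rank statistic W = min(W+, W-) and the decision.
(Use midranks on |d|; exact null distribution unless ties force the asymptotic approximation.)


Step 1: Drop any zero differences (none here) and take |d_i|.
|d| = [7, 3, 8, 7, 3, 1, 3, 3, 2]
Step 2: Midrank |d_i| (ties get averaged ranks).
ranks: |7|->7.5, |3|->4.5, |8|->9, |7|->7.5, |3|->4.5, |1|->1, |3|->4.5, |3|->4.5, |2|->2
Step 3: Attach original signs; sum ranks with positive sign and with negative sign.
W+ = 7.5 + 4.5 + 7.5 + 1 + 2 = 22.5
W- = 9 + 4.5 + 4.5 + 4.5 = 22.5
(Check: W+ + W- = 45 should equal n(n+1)/2 = 45.)
Step 4: Test statistic W = min(W+, W-) = 22.5.
Step 5: Ties in |d|, so use the tie-corrected normal approximation.
        E[W] = n(n+1)/4 = 9*10/4 = 22.5.
        Tie groups: |d|=3 (t=4), |d|=7 (t=2); sum(t^3 - t) = 66.
        Var[W] = n(n+1)(2n+1)/24 - sum(t^3-t)/48 = 1710/24 - 66/48 = 69.875.
        z = (W - E[W]) / sqrt(Var[W]) = (22.5 - 22.5) / 8.3591 = 0.0000.
        Two-sided p = 2*Phi(z) = 1.000000.
Step 6: alpha = 0.1. fail to reject H0.

W+ = 22.5, W- = 22.5, W = min = 22.5, p = 1.000000, fail to reject H0.


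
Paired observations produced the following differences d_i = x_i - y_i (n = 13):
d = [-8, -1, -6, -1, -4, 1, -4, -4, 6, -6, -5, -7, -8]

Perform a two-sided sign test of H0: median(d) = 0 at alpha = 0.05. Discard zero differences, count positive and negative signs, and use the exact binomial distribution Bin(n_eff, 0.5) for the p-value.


Step 1: Discard zero differences. Original n = 13; n_eff = number of nonzero differences = 13.
Nonzero differences (with sign): -8, -1, -6, -1, -4, +1, -4, -4, +6, -6, -5, -7, -8
Step 2: Count signs: positive = 2, negative = 11.
Step 3: Under H0: P(positive) = 0.5, so the number of positives S ~ Bin(13, 0.5).
Step 4: Two-sided exact p-value = sum of Bin(13,0.5) probabilities at or below the observed probability = 0.022461.
Step 5: alpha = 0.05. reject H0.

n_eff = 13, pos = 2, neg = 11, p = 0.022461, reject H0.


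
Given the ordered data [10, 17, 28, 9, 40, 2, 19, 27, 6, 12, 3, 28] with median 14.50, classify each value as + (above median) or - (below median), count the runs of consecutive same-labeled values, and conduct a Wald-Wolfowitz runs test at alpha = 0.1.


Step 1: Compute median = 14.50; label A = above, B = below.
Labels in order: BAABABAABBBA  (n_A = 6, n_B = 6)
Step 2: Count runs R = 8.
Step 3: Under H0 (random ordering), E[R] = 2*n_A*n_B/(n_A+n_B) + 1 = 2*6*6/12 + 1 = 7.0000.
        Var[R] = 2*n_A*n_B*(2*n_A*n_B - n_A - n_B) / ((n_A+n_B)^2 * (n_A+n_B-1)) = 4320/1584 = 2.7273.
        SD[R] = 1.6514.
Step 4: Continuity-corrected z = (R - 0.5 - E[R]) / SD[R] = (8 - 0.5 - 7.0000) / 1.6514 = 0.3028.
Step 5: Two-sided p-value via normal approximation = 2*(1 - Phi(|z|)) = 0.762069.
Step 6: alpha = 0.1. fail to reject H0.

R = 8, z = 0.3028, p = 0.762069, fail to reject H0.


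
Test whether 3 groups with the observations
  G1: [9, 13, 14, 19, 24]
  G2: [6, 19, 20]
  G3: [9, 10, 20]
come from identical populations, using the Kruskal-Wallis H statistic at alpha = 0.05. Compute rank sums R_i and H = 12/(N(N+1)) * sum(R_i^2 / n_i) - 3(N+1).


Step 1: Combine all N = 11 observations and assign midranks.
sorted (value, group, rank): (6,G2,1), (9,G1,2.5), (9,G3,2.5), (10,G3,4), (13,G1,5), (14,G1,6), (19,G1,7.5), (19,G2,7.5), (20,G2,9.5), (20,G3,9.5), (24,G1,11)
Step 2: Sum ranks within each group.
R_1 = 32 (n_1 = 5)
R_2 = 18 (n_2 = 3)
R_3 = 16 (n_3 = 3)
Step 3: H = 12/(N(N+1)) * sum(R_i^2/n_i) - 3(N+1)
     = 12/(11*12) * (32^2/5 + 18^2/3 + 16^2/3) - 3*12
     = 0.090909 * 398.133 - 36
     = 0.193939.
Step 4: Ties present; correction factor C = 1 - 18/(11^3 - 11) = 0.986364. Corrected H = 0.193939 / 0.986364 = 0.196621.
Step 5: Under H0, H ~ chi^2(2); p-value = 0.906368.
Step 6: alpha = 0.05. fail to reject H0.

H = 0.1966, df = 2, p = 0.906368, fail to reject H0.


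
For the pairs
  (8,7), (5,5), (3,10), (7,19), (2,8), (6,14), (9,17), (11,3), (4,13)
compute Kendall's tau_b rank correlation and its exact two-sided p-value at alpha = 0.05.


Step 1: Enumerate the 36 unordered pairs (i,j) with i<j and classify each by sign(x_j-x_i) * sign(y_j-y_i).
  (1,2):dx=-3,dy=-2->C; (1,3):dx=-5,dy=+3->D; (1,4):dx=-1,dy=+12->D; (1,5):dx=-6,dy=+1->D
  (1,6):dx=-2,dy=+7->D; (1,7):dx=+1,dy=+10->C; (1,8):dx=+3,dy=-4->D; (1,9):dx=-4,dy=+6->D
  (2,3):dx=-2,dy=+5->D; (2,4):dx=+2,dy=+14->C; (2,5):dx=-3,dy=+3->D; (2,6):dx=+1,dy=+9->C
  (2,7):dx=+4,dy=+12->C; (2,8):dx=+6,dy=-2->D; (2,9):dx=-1,dy=+8->D; (3,4):dx=+4,dy=+9->C
  (3,5):dx=-1,dy=-2->C; (3,6):dx=+3,dy=+4->C; (3,7):dx=+6,dy=+7->C; (3,8):dx=+8,dy=-7->D
  (3,9):dx=+1,dy=+3->C; (4,5):dx=-5,dy=-11->C; (4,6):dx=-1,dy=-5->C; (4,7):dx=+2,dy=-2->D
  (4,8):dx=+4,dy=-16->D; (4,9):dx=-3,dy=-6->C; (5,6):dx=+4,dy=+6->C; (5,7):dx=+7,dy=+9->C
  (5,8):dx=+9,dy=-5->D; (5,9):dx=+2,dy=+5->C; (6,7):dx=+3,dy=+3->C; (6,8):dx=+5,dy=-11->D
  (6,9):dx=-2,dy=-1->C; (7,8):dx=+2,dy=-14->D; (7,9):dx=-5,dy=-4->C; (8,9):dx=-7,dy=+10->D
Step 2: C = 19, D = 17, total pairs = 36.
Step 3: tau = (C - D)/(n(n-1)/2) = (19 - 17)/36 = 0.055556.
Step 4: Exact two-sided p-value (enumerate n! = 362880 permutations of y under H0): p = 0.919455.
Step 5: alpha = 0.05. fail to reject H0.

tau_b = 0.0556 (C=19, D=17), p = 0.919455, fail to reject H0.


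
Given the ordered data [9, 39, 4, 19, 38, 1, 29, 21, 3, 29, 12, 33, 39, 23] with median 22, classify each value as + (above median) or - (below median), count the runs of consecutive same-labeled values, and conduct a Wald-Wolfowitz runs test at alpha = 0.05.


Step 1: Compute median = 22; label A = above, B = below.
Labels in order: BABBABABBABAAA  (n_A = 7, n_B = 7)
Step 2: Count runs R = 10.
Step 3: Under H0 (random ordering), E[R] = 2*n_A*n_B/(n_A+n_B) + 1 = 2*7*7/14 + 1 = 8.0000.
        Var[R] = 2*n_A*n_B*(2*n_A*n_B - n_A - n_B) / ((n_A+n_B)^2 * (n_A+n_B-1)) = 8232/2548 = 3.2308.
        SD[R] = 1.7974.
Step 4: Continuity-corrected z = (R - 0.5 - E[R]) / SD[R] = (10 - 0.5 - 8.0000) / 1.7974 = 0.8345.
Step 5: Two-sided p-value via normal approximation = 2*(1 - Phi(|z|)) = 0.403986.
Step 6: alpha = 0.05. fail to reject H0.

R = 10, z = 0.8345, p = 0.403986, fail to reject H0.


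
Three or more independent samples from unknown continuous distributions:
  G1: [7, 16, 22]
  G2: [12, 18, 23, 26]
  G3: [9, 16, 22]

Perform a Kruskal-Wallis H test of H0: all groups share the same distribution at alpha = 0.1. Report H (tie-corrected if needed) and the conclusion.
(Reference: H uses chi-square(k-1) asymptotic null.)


Step 1: Combine all N = 10 observations and assign midranks.
sorted (value, group, rank): (7,G1,1), (9,G3,2), (12,G2,3), (16,G1,4.5), (16,G3,4.5), (18,G2,6), (22,G1,7.5), (22,G3,7.5), (23,G2,9), (26,G2,10)
Step 2: Sum ranks within each group.
R_1 = 13 (n_1 = 3)
R_2 = 28 (n_2 = 4)
R_3 = 14 (n_3 = 3)
Step 3: H = 12/(N(N+1)) * sum(R_i^2/n_i) - 3(N+1)
     = 12/(10*11) * (13^2/3 + 28^2/4 + 14^2/3) - 3*11
     = 0.109091 * 317.667 - 33
     = 1.654545.
Step 4: Ties present; correction factor C = 1 - 12/(10^3 - 10) = 0.987879. Corrected H = 1.654545 / 0.987879 = 1.674847.
Step 5: Under H0, H ~ chi^2(2); p-value = 0.432824.
Step 6: alpha = 0.1. fail to reject H0.

H = 1.6748, df = 2, p = 0.432824, fail to reject H0.


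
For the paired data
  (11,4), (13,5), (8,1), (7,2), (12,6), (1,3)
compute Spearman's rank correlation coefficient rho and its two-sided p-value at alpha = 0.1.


Step 1: Rank x and y separately (midranks; no ties here).
rank(x): 11->4, 13->6, 8->3, 7->2, 12->5, 1->1
rank(y): 4->4, 5->5, 1->1, 2->2, 6->6, 3->3
Step 2: d_i = R_x(i) - R_y(i); compute d_i^2.
  (4-4)^2=0, (6-5)^2=1, (3-1)^2=4, (2-2)^2=0, (5-6)^2=1, (1-3)^2=4
sum(d^2) = 10.
Step 3: rho = 1 - 6*10 / (6*(6^2 - 1)) = 1 - 60/210 = 0.714286.
Step 4: Under H0, t = rho * sqrt((n-2)/(1-rho^2)) = 2.0412 ~ t(4).
Step 5: Two-sided p-value from the t-distribution with 4 df = 0.110787.
Step 6: alpha = 0.1. fail to reject H0.

rho = 0.7143, p = 0.110787, fail to reject H0 at alpha = 0.1.


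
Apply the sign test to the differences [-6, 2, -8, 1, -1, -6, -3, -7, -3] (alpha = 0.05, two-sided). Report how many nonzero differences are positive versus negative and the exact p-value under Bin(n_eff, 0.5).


Step 1: Discard zero differences. Original n = 9; n_eff = number of nonzero differences = 9.
Nonzero differences (with sign): -6, +2, -8, +1, -1, -6, -3, -7, -3
Step 2: Count signs: positive = 2, negative = 7.
Step 3: Under H0: P(positive) = 0.5, so the number of positives S ~ Bin(9, 0.5).
Step 4: Two-sided exact p-value = sum of Bin(9,0.5) probabilities at or below the observed probability = 0.179688.
Step 5: alpha = 0.05. fail to reject H0.

n_eff = 9, pos = 2, neg = 7, p = 0.179688, fail to reject H0.


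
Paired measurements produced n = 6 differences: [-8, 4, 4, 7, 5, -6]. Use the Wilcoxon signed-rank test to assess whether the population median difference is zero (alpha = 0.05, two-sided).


Step 1: Drop any zero differences (none here) and take |d_i|.
|d| = [8, 4, 4, 7, 5, 6]
Step 2: Midrank |d_i| (ties get averaged ranks).
ranks: |8|->6, |4|->1.5, |4|->1.5, |7|->5, |5|->3, |6|->4
Step 3: Attach original signs; sum ranks with positive sign and with negative sign.
W+ = 1.5 + 1.5 + 5 + 3 = 11
W- = 6 + 4 = 10
(Check: W+ + W- = 21 should equal n(n+1)/2 = 21.)
Step 4: Test statistic W = min(W+, W-) = 10.
Step 5: Ties in |d|, so use the tie-corrected normal approximation.
        E[W] = n(n+1)/4 = 6*7/4 = 10.5.
        Tie groups: |d|=4 (t=2); sum(t^3 - t) = 6.
        Var[W] = n(n+1)(2n+1)/24 - sum(t^3-t)/48 = 546/24 - 6/48 = 22.625.
        z = (W - E[W]) / sqrt(Var[W]) = (10 - 10.5) / 4.7566 = -0.1051.
        Two-sided p = 2*Phi(z) = 0.916282.
Step 6: alpha = 0.05. fail to reject H0.

W+ = 11, W- = 10, W = min = 10, p = 0.916282, fail to reject H0.


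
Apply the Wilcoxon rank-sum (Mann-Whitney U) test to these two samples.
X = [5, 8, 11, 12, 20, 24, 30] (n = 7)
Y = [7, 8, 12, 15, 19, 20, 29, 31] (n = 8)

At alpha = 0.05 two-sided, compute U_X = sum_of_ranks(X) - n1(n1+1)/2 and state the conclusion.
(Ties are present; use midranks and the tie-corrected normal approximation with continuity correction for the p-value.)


Step 1: Combine and sort all 15 observations; assign midranks.
sorted (value, group): (5,X), (7,Y), (8,X), (8,Y), (11,X), (12,X), (12,Y), (15,Y), (19,Y), (20,X), (20,Y), (24,X), (29,Y), (30,X), (31,Y)
ranks: 5->1, 7->2, 8->3.5, 8->3.5, 11->5, 12->6.5, 12->6.5, 15->8, 19->9, 20->10.5, 20->10.5, 24->12, 29->13, 30->14, 31->15
Step 2: Rank sum for X: R1 = 1 + 3.5 + 5 + 6.5 + 10.5 + 12 + 14 = 52.5.
Step 3: U_X = R1 - n1(n1+1)/2 = 52.5 - 7*8/2 = 52.5 - 28 = 24.5.
       U_Y = n1*n2 - U_X = 56 - 24.5 = 31.5.
Step 4: Ties are present, so use the tie-corrected normal approximation (with continuity correction) for the p-value.
Step 5: p-value = 0.727753; compare to alpha = 0.05. fail to reject H0.

U_X = 24.5, p = 0.727753, fail to reject H0 at alpha = 0.05.


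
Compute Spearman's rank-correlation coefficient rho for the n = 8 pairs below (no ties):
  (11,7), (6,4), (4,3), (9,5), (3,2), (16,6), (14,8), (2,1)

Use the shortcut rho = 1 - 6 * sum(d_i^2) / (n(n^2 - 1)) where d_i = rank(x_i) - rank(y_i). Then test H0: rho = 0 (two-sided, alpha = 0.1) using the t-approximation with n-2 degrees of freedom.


Step 1: Rank x and y separately (midranks; no ties here).
rank(x): 11->6, 6->4, 4->3, 9->5, 3->2, 16->8, 14->7, 2->1
rank(y): 7->7, 4->4, 3->3, 5->5, 2->2, 6->6, 8->8, 1->1
Step 2: d_i = R_x(i) - R_y(i); compute d_i^2.
  (6-7)^2=1, (4-4)^2=0, (3-3)^2=0, (5-5)^2=0, (2-2)^2=0, (8-6)^2=4, (7-8)^2=1, (1-1)^2=0
sum(d^2) = 6.
Step 3: rho = 1 - 6*6 / (8*(8^2 - 1)) = 1 - 36/504 = 0.928571.
Step 4: Under H0, t = rho * sqrt((n-2)/(1-rho^2)) = 6.1283 ~ t(6).
Step 5: Two-sided p-value from the t-distribution with 6 df = 0.000863.
Step 6: alpha = 0.1. reject H0.

rho = 0.9286, p = 0.000863, reject H0 at alpha = 0.1.


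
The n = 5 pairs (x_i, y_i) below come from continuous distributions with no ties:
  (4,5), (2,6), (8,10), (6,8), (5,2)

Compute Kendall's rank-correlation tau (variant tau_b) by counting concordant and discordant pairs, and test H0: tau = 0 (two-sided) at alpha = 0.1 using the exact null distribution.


Step 1: Enumerate the 10 unordered pairs (i,j) with i<j and classify each by sign(x_j-x_i) * sign(y_j-y_i).
  (1,2):dx=-2,dy=+1->D; (1,3):dx=+4,dy=+5->C; (1,4):dx=+2,dy=+3->C; (1,5):dx=+1,dy=-3->D
  (2,3):dx=+6,dy=+4->C; (2,4):dx=+4,dy=+2->C; (2,5):dx=+3,dy=-4->D; (3,4):dx=-2,dy=-2->C
  (3,5):dx=-3,dy=-8->C; (4,5):dx=-1,dy=-6->C
Step 2: C = 7, D = 3, total pairs = 10.
Step 3: tau = (C - D)/(n(n-1)/2) = (7 - 3)/10 = 0.400000.
Step 4: Exact two-sided p-value (enumerate n! = 120 permutations of y under H0): p = 0.483333.
Step 5: alpha = 0.1. fail to reject H0.

tau_b = 0.4000 (C=7, D=3), p = 0.483333, fail to reject H0.


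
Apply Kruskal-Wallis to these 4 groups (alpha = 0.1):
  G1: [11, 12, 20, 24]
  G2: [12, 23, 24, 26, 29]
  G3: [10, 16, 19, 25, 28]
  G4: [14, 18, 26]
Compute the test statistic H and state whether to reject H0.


Step 1: Combine all N = 17 observations and assign midranks.
sorted (value, group, rank): (10,G3,1), (11,G1,2), (12,G1,3.5), (12,G2,3.5), (14,G4,5), (16,G3,6), (18,G4,7), (19,G3,8), (20,G1,9), (23,G2,10), (24,G1,11.5), (24,G2,11.5), (25,G3,13), (26,G2,14.5), (26,G4,14.5), (28,G3,16), (29,G2,17)
Step 2: Sum ranks within each group.
R_1 = 26 (n_1 = 4)
R_2 = 56.5 (n_2 = 5)
R_3 = 44 (n_3 = 5)
R_4 = 26.5 (n_4 = 3)
Step 3: H = 12/(N(N+1)) * sum(R_i^2/n_i) - 3(N+1)
     = 12/(17*18) * (26^2/4 + 56.5^2/5 + 44^2/5 + 26.5^2/3) - 3*18
     = 0.039216 * 1428.73 - 54
     = 2.028758.
Step 4: Ties present; correction factor C = 1 - 18/(17^3 - 17) = 0.996324. Corrected H = 2.028758 / 0.996324 = 2.036244.
Step 5: Under H0, H ~ chi^2(3); p-value = 0.564918.
Step 6: alpha = 0.1. fail to reject H0.

H = 2.0362, df = 3, p = 0.564918, fail to reject H0.


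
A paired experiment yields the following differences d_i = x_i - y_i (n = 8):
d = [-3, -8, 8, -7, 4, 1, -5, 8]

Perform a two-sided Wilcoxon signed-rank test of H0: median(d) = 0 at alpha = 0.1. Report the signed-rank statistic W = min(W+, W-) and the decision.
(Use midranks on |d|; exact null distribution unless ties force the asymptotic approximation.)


Step 1: Drop any zero differences (none here) and take |d_i|.
|d| = [3, 8, 8, 7, 4, 1, 5, 8]
Step 2: Midrank |d_i| (ties get averaged ranks).
ranks: |3|->2, |8|->7, |8|->7, |7|->5, |4|->3, |1|->1, |5|->4, |8|->7
Step 3: Attach original signs; sum ranks with positive sign and with negative sign.
W+ = 7 + 3 + 1 + 7 = 18
W- = 2 + 7 + 5 + 4 = 18
(Check: W+ + W- = 36 should equal n(n+1)/2 = 36.)
Step 4: Test statistic W = min(W+, W-) = 18.
Step 5: Ties in |d|, so use the tie-corrected normal approximation.
        E[W] = n(n+1)/4 = 8*9/4 = 18.
        Tie groups: |d|=8 (t=3); sum(t^3 - t) = 24.
        Var[W] = n(n+1)(2n+1)/24 - sum(t^3-t)/48 = 1224/24 - 24/48 = 50.5.
        z = (W - E[W]) / sqrt(Var[W]) = (18 - 18) / 7.1063 = 0.0000.
        Two-sided p = 2*Phi(z) = 1.000000.
Step 6: alpha = 0.1. fail to reject H0.

W+ = 18, W- = 18, W = min = 18, p = 1.000000, fail to reject H0.


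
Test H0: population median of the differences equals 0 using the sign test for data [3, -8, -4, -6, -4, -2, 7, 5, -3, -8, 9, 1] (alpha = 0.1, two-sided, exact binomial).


Step 1: Discard zero differences. Original n = 12; n_eff = number of nonzero differences = 12.
Nonzero differences (with sign): +3, -8, -4, -6, -4, -2, +7, +5, -3, -8, +9, +1
Step 2: Count signs: positive = 5, negative = 7.
Step 3: Under H0: P(positive) = 0.5, so the number of positives S ~ Bin(12, 0.5).
Step 4: Two-sided exact p-value = sum of Bin(12,0.5) probabilities at or below the observed probability = 0.774414.
Step 5: alpha = 0.1. fail to reject H0.

n_eff = 12, pos = 5, neg = 7, p = 0.774414, fail to reject H0.


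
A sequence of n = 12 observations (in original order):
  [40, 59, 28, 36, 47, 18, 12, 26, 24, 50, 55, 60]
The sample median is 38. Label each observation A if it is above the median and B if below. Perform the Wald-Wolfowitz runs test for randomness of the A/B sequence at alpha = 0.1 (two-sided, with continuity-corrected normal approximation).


Step 1: Compute median = 38; label A = above, B = below.
Labels in order: AABBABBBBAAA  (n_A = 6, n_B = 6)
Step 2: Count runs R = 5.
Step 3: Under H0 (random ordering), E[R] = 2*n_A*n_B/(n_A+n_B) + 1 = 2*6*6/12 + 1 = 7.0000.
        Var[R] = 2*n_A*n_B*(2*n_A*n_B - n_A - n_B) / ((n_A+n_B)^2 * (n_A+n_B-1)) = 4320/1584 = 2.7273.
        SD[R] = 1.6514.
Step 4: Continuity-corrected z = (R + 0.5 - E[R]) / SD[R] = (5 + 0.5 - 7.0000) / 1.6514 = -0.9083.
Step 5: Two-sided p-value via normal approximation = 2*(1 - Phi(|z|)) = 0.363722.
Step 6: alpha = 0.1. fail to reject H0.

R = 5, z = -0.9083, p = 0.363722, fail to reject H0.


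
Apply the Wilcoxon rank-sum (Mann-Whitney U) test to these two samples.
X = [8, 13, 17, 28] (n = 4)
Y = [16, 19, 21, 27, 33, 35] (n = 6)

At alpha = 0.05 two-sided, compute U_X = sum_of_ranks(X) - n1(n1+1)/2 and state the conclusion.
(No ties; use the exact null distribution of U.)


Step 1: Combine and sort all 10 observations; assign midranks.
sorted (value, group): (8,X), (13,X), (16,Y), (17,X), (19,Y), (21,Y), (27,Y), (28,X), (33,Y), (35,Y)
ranks: 8->1, 13->2, 16->3, 17->4, 19->5, 21->6, 27->7, 28->8, 33->9, 35->10
Step 2: Rank sum for X: R1 = 1 + 2 + 4 + 8 = 15.
Step 3: U_X = R1 - n1(n1+1)/2 = 15 - 4*5/2 = 15 - 10 = 5.
       U_Y = n1*n2 - U_X = 24 - 5 = 19.
Step 4: No ties, so the exact null distribution of U (based on enumerating the C(10,4) = 210 equally likely rank assignments) gives the two-sided p-value.
Step 5: p-value = 0.171429; compare to alpha = 0.05. fail to reject H0.

U_X = 5, p = 0.171429, fail to reject H0 at alpha = 0.05.


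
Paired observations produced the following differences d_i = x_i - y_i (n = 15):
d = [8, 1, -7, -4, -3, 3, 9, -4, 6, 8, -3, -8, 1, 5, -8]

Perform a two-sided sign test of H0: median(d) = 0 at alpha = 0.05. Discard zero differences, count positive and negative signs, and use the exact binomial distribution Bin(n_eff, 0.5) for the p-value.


Step 1: Discard zero differences. Original n = 15; n_eff = number of nonzero differences = 15.
Nonzero differences (with sign): +8, +1, -7, -4, -3, +3, +9, -4, +6, +8, -3, -8, +1, +5, -8
Step 2: Count signs: positive = 8, negative = 7.
Step 3: Under H0: P(positive) = 0.5, so the number of positives S ~ Bin(15, 0.5).
Step 4: Two-sided exact p-value = sum of Bin(15,0.5) probabilities at or below the observed probability = 1.000000.
Step 5: alpha = 0.05. fail to reject H0.

n_eff = 15, pos = 8, neg = 7, p = 1.000000, fail to reject H0.


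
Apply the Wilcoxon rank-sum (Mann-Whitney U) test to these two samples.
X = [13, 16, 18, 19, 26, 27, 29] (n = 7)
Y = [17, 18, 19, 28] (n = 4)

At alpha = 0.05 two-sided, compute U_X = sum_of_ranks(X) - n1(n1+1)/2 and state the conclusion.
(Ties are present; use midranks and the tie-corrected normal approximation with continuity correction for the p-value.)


Step 1: Combine and sort all 11 observations; assign midranks.
sorted (value, group): (13,X), (16,X), (17,Y), (18,X), (18,Y), (19,X), (19,Y), (26,X), (27,X), (28,Y), (29,X)
ranks: 13->1, 16->2, 17->3, 18->4.5, 18->4.5, 19->6.5, 19->6.5, 26->8, 27->9, 28->10, 29->11
Step 2: Rank sum for X: R1 = 1 + 2 + 4.5 + 6.5 + 8 + 9 + 11 = 42.
Step 3: U_X = R1 - n1(n1+1)/2 = 42 - 7*8/2 = 42 - 28 = 14.
       U_Y = n1*n2 - U_X = 28 - 14 = 14.
Step 4: Ties are present, so use the tie-corrected normal approximation (with continuity correction) for the p-value.
Step 5: p-value = 1.000000; compare to alpha = 0.05. fail to reject H0.

U_X = 14, p = 1.000000, fail to reject H0 at alpha = 0.05.


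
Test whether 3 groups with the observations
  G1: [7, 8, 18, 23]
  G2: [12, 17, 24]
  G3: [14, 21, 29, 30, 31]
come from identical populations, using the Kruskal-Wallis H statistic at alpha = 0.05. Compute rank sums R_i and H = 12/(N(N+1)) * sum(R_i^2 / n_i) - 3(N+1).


Step 1: Combine all N = 12 observations and assign midranks.
sorted (value, group, rank): (7,G1,1), (8,G1,2), (12,G2,3), (14,G3,4), (17,G2,5), (18,G1,6), (21,G3,7), (23,G1,8), (24,G2,9), (29,G3,10), (30,G3,11), (31,G3,12)
Step 2: Sum ranks within each group.
R_1 = 17 (n_1 = 4)
R_2 = 17 (n_2 = 3)
R_3 = 44 (n_3 = 5)
Step 3: H = 12/(N(N+1)) * sum(R_i^2/n_i) - 3(N+1)
     = 12/(12*13) * (17^2/4 + 17^2/3 + 44^2/5) - 3*13
     = 0.076923 * 555.783 - 39
     = 3.752564.
Step 4: No ties, so H is used without correction.
Step 5: Under H0, H ~ chi^2(2); p-value = 0.153158.
Step 6: alpha = 0.05. fail to reject H0.

H = 3.7526, df = 2, p = 0.153158, fail to reject H0.


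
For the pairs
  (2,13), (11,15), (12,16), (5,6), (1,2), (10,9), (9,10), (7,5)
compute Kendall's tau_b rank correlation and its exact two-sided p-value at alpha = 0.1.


Step 1: Enumerate the 28 unordered pairs (i,j) with i<j and classify each by sign(x_j-x_i) * sign(y_j-y_i).
  (1,2):dx=+9,dy=+2->C; (1,3):dx=+10,dy=+3->C; (1,4):dx=+3,dy=-7->D; (1,5):dx=-1,dy=-11->C
  (1,6):dx=+8,dy=-4->D; (1,7):dx=+7,dy=-3->D; (1,8):dx=+5,dy=-8->D; (2,3):dx=+1,dy=+1->C
  (2,4):dx=-6,dy=-9->C; (2,5):dx=-10,dy=-13->C; (2,6):dx=-1,dy=-6->C; (2,7):dx=-2,dy=-5->C
  (2,8):dx=-4,dy=-10->C; (3,4):dx=-7,dy=-10->C; (3,5):dx=-11,dy=-14->C; (3,6):dx=-2,dy=-7->C
  (3,7):dx=-3,dy=-6->C; (3,8):dx=-5,dy=-11->C; (4,5):dx=-4,dy=-4->C; (4,6):dx=+5,dy=+3->C
  (4,7):dx=+4,dy=+4->C; (4,8):dx=+2,dy=-1->D; (5,6):dx=+9,dy=+7->C; (5,7):dx=+8,dy=+8->C
  (5,8):dx=+6,dy=+3->C; (6,7):dx=-1,dy=+1->D; (6,8):dx=-3,dy=-4->C; (7,8):dx=-2,dy=-5->C
Step 2: C = 22, D = 6, total pairs = 28.
Step 3: tau = (C - D)/(n(n-1)/2) = (22 - 6)/28 = 0.571429.
Step 4: Exact two-sided p-value (enumerate n! = 40320 permutations of y under H0): p = 0.061012.
Step 5: alpha = 0.1. reject H0.

tau_b = 0.5714 (C=22, D=6), p = 0.061012, reject H0.


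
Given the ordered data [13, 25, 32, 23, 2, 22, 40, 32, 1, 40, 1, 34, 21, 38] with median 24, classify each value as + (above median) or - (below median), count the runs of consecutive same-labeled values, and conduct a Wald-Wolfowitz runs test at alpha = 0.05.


Step 1: Compute median = 24; label A = above, B = below.
Labels in order: BAABBBAABABABA  (n_A = 7, n_B = 7)
Step 2: Count runs R = 10.
Step 3: Under H0 (random ordering), E[R] = 2*n_A*n_B/(n_A+n_B) + 1 = 2*7*7/14 + 1 = 8.0000.
        Var[R] = 2*n_A*n_B*(2*n_A*n_B - n_A - n_B) / ((n_A+n_B)^2 * (n_A+n_B-1)) = 8232/2548 = 3.2308.
        SD[R] = 1.7974.
Step 4: Continuity-corrected z = (R - 0.5 - E[R]) / SD[R] = (10 - 0.5 - 8.0000) / 1.7974 = 0.8345.
Step 5: Two-sided p-value via normal approximation = 2*(1 - Phi(|z|)) = 0.403986.
Step 6: alpha = 0.05. fail to reject H0.

R = 10, z = 0.8345, p = 0.403986, fail to reject H0.


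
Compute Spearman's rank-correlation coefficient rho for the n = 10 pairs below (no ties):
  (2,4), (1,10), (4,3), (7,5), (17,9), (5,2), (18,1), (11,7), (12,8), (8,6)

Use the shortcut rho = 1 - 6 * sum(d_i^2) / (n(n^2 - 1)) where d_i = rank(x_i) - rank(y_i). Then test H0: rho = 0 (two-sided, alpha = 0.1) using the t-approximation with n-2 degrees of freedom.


Step 1: Rank x and y separately (midranks; no ties here).
rank(x): 2->2, 1->1, 4->3, 7->5, 17->9, 5->4, 18->10, 11->7, 12->8, 8->6
rank(y): 4->4, 10->10, 3->3, 5->5, 9->9, 2->2, 1->1, 7->7, 8->8, 6->6
Step 2: d_i = R_x(i) - R_y(i); compute d_i^2.
  (2-4)^2=4, (1-10)^2=81, (3-3)^2=0, (5-5)^2=0, (9-9)^2=0, (4-2)^2=4, (10-1)^2=81, (7-7)^2=0, (8-8)^2=0, (6-6)^2=0
sum(d^2) = 170.
Step 3: rho = 1 - 6*170 / (10*(10^2 - 1)) = 1 - 1020/990 = -0.030303.
Step 4: Under H0, t = rho * sqrt((n-2)/(1-rho^2)) = -0.0857 ~ t(8).
Step 5: Two-sided p-value from the t-distribution with 8 df = 0.933773.
Step 6: alpha = 0.1. fail to reject H0.

rho = -0.0303, p = 0.933773, fail to reject H0 at alpha = 0.1.


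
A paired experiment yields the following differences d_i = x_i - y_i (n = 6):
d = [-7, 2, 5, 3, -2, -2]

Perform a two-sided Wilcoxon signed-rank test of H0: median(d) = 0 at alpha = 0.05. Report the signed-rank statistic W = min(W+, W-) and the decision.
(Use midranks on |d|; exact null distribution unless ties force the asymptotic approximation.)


Step 1: Drop any zero differences (none here) and take |d_i|.
|d| = [7, 2, 5, 3, 2, 2]
Step 2: Midrank |d_i| (ties get averaged ranks).
ranks: |7|->6, |2|->2, |5|->5, |3|->4, |2|->2, |2|->2
Step 3: Attach original signs; sum ranks with positive sign and with negative sign.
W+ = 2 + 5 + 4 = 11
W- = 6 + 2 + 2 = 10
(Check: W+ + W- = 21 should equal n(n+1)/2 = 21.)
Step 4: Test statistic W = min(W+, W-) = 10.
Step 5: Ties in |d|, so use the tie-corrected normal approximation.
        E[W] = n(n+1)/4 = 6*7/4 = 10.5.
        Tie groups: |d|=2 (t=3); sum(t^3 - t) = 24.
        Var[W] = n(n+1)(2n+1)/24 - sum(t^3-t)/48 = 546/24 - 24/48 = 22.25.
        z = (W - E[W]) / sqrt(Var[W]) = (10 - 10.5) / 4.7170 = -0.1060.
        Two-sided p = 2*Phi(z) = 0.915583.
Step 6: alpha = 0.05. fail to reject H0.

W+ = 11, W- = 10, W = min = 10, p = 0.915583, fail to reject H0.


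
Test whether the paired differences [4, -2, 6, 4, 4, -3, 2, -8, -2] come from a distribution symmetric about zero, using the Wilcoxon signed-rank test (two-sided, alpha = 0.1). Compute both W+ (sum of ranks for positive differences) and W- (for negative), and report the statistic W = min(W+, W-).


Step 1: Drop any zero differences (none here) and take |d_i|.
|d| = [4, 2, 6, 4, 4, 3, 2, 8, 2]
Step 2: Midrank |d_i| (ties get averaged ranks).
ranks: |4|->6, |2|->2, |6|->8, |4|->6, |4|->6, |3|->4, |2|->2, |8|->9, |2|->2
Step 3: Attach original signs; sum ranks with positive sign and with negative sign.
W+ = 6 + 8 + 6 + 6 + 2 = 28
W- = 2 + 4 + 9 + 2 = 17
(Check: W+ + W- = 45 should equal n(n+1)/2 = 45.)
Step 4: Test statistic W = min(W+, W-) = 17.
Step 5: Ties in |d|, so use the tie-corrected normal approximation.
        E[W] = n(n+1)/4 = 9*10/4 = 22.5.
        Tie groups: |d|=2 (t=3), |d|=4 (t=3); sum(t^3 - t) = 48.
        Var[W] = n(n+1)(2n+1)/24 - sum(t^3-t)/48 = 1710/24 - 48/48 = 70.25.
        z = (W - E[W]) / sqrt(Var[W]) = (17 - 22.5) / 8.3815 = -0.6562.
        Two-sided p = 2*Phi(z) = 0.511692.
Step 6: alpha = 0.1. fail to reject H0.

W+ = 28, W- = 17, W = min = 17, p = 0.511692, fail to reject H0.


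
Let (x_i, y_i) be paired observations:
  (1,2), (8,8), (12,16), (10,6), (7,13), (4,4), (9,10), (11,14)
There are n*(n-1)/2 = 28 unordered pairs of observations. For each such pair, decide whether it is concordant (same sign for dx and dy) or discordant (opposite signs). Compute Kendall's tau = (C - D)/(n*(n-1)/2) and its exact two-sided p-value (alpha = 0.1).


Step 1: Enumerate the 28 unordered pairs (i,j) with i<j and classify each by sign(x_j-x_i) * sign(y_j-y_i).
  (1,2):dx=+7,dy=+6->C; (1,3):dx=+11,dy=+14->C; (1,4):dx=+9,dy=+4->C; (1,5):dx=+6,dy=+11->C
  (1,6):dx=+3,dy=+2->C; (1,7):dx=+8,dy=+8->C; (1,8):dx=+10,dy=+12->C; (2,3):dx=+4,dy=+8->C
  (2,4):dx=+2,dy=-2->D; (2,5):dx=-1,dy=+5->D; (2,6):dx=-4,dy=-4->C; (2,7):dx=+1,dy=+2->C
  (2,8):dx=+3,dy=+6->C; (3,4):dx=-2,dy=-10->C; (3,5):dx=-5,dy=-3->C; (3,6):dx=-8,dy=-12->C
  (3,7):dx=-3,dy=-6->C; (3,8):dx=-1,dy=-2->C; (4,5):dx=-3,dy=+7->D; (4,6):dx=-6,dy=-2->C
  (4,7):dx=-1,dy=+4->D; (4,8):dx=+1,dy=+8->C; (5,6):dx=-3,dy=-9->C; (5,7):dx=+2,dy=-3->D
  (5,8):dx=+4,dy=+1->C; (6,7):dx=+5,dy=+6->C; (6,8):dx=+7,dy=+10->C; (7,8):dx=+2,dy=+4->C
Step 2: C = 23, D = 5, total pairs = 28.
Step 3: tau = (C - D)/(n(n-1)/2) = (23 - 5)/28 = 0.642857.
Step 4: Exact two-sided p-value (enumerate n! = 40320 permutations of y under H0): p = 0.031151.
Step 5: alpha = 0.1. reject H0.

tau_b = 0.6429 (C=23, D=5), p = 0.031151, reject H0.


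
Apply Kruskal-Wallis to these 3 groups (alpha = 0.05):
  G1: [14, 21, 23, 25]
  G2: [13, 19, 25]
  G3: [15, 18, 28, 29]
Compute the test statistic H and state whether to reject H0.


Step 1: Combine all N = 11 observations and assign midranks.
sorted (value, group, rank): (13,G2,1), (14,G1,2), (15,G3,3), (18,G3,4), (19,G2,5), (21,G1,6), (23,G1,7), (25,G1,8.5), (25,G2,8.5), (28,G3,10), (29,G3,11)
Step 2: Sum ranks within each group.
R_1 = 23.5 (n_1 = 4)
R_2 = 14.5 (n_2 = 3)
R_3 = 28 (n_3 = 4)
Step 3: H = 12/(N(N+1)) * sum(R_i^2/n_i) - 3(N+1)
     = 12/(11*12) * (23.5^2/4 + 14.5^2/3 + 28^2/4) - 3*12
     = 0.090909 * 404.146 - 36
     = 0.740530.
Step 4: Ties present; correction factor C = 1 - 6/(11^3 - 11) = 0.995455. Corrected H = 0.740530 / 0.995455 = 0.743912.
Step 5: Under H0, H ~ chi^2(2); p-value = 0.689385.
Step 6: alpha = 0.05. fail to reject H0.

H = 0.7439, df = 2, p = 0.689385, fail to reject H0.
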